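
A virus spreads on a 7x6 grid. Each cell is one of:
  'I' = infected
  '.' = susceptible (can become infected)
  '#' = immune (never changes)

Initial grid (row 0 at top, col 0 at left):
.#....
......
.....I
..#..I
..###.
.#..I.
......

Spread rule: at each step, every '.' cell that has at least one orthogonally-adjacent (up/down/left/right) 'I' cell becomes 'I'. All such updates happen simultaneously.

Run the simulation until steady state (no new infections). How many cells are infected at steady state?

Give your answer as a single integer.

Step 0 (initial): 3 infected
Step 1: +7 new -> 10 infected
Step 2: +7 new -> 17 infected
Step 3: +4 new -> 21 infected
Step 4: +4 new -> 25 infected
Step 5: +5 new -> 30 infected
Step 6: +4 new -> 34 infected
Step 7: +2 new -> 36 infected
Step 8: +0 new -> 36 infected

Answer: 36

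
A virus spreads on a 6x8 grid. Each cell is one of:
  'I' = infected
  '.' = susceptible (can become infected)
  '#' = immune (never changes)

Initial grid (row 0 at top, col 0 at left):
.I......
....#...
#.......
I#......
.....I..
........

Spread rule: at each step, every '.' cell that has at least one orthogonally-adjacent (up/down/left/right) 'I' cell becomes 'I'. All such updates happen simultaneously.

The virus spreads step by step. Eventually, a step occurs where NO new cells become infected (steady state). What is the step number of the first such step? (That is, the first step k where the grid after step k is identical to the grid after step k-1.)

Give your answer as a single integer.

Answer: 7

Derivation:
Step 0 (initial): 3 infected
Step 1: +8 new -> 11 infected
Step 2: +13 new -> 24 infected
Step 3: +12 new -> 36 infected
Step 4: +6 new -> 42 infected
Step 5: +2 new -> 44 infected
Step 6: +1 new -> 45 infected
Step 7: +0 new -> 45 infected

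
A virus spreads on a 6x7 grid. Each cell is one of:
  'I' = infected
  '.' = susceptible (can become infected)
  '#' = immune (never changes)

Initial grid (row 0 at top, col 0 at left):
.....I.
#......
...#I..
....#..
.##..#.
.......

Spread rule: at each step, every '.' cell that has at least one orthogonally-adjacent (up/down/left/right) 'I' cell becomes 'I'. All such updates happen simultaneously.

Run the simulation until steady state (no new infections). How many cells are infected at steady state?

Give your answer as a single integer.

Step 0 (initial): 2 infected
Step 1: +5 new -> 7 infected
Step 2: +5 new -> 12 infected
Step 3: +3 new -> 15 infected
Step 4: +4 new -> 19 infected
Step 5: +4 new -> 23 infected
Step 6: +4 new -> 27 infected
Step 7: +3 new -> 30 infected
Step 8: +3 new -> 33 infected
Step 9: +2 new -> 35 infected
Step 10: +1 new -> 36 infected
Step 11: +0 new -> 36 infected

Answer: 36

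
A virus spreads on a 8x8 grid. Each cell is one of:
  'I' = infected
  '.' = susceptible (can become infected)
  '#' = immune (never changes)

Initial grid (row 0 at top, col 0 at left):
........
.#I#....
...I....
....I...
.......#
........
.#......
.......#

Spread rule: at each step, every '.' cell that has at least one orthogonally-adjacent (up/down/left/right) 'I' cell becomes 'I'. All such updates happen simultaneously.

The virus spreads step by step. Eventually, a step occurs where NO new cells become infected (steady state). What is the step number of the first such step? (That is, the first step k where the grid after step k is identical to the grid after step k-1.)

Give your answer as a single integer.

Step 0 (initial): 3 infected
Step 1: +6 new -> 9 infected
Step 2: +10 new -> 19 infected
Step 3: +12 new -> 31 infected
Step 4: +11 new -> 42 infected
Step 5: +9 new -> 51 infected
Step 6: +5 new -> 56 infected
Step 7: +2 new -> 58 infected
Step 8: +1 new -> 59 infected
Step 9: +0 new -> 59 infected

Answer: 9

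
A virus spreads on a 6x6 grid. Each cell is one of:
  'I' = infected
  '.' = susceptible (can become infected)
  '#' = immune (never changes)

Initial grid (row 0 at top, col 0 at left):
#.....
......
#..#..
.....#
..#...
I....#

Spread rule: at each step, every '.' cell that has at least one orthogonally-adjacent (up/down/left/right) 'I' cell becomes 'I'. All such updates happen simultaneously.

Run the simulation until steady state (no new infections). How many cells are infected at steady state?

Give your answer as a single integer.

Step 0 (initial): 1 infected
Step 1: +2 new -> 3 infected
Step 2: +3 new -> 6 infected
Step 3: +2 new -> 8 infected
Step 4: +4 new -> 12 infected
Step 5: +4 new -> 16 infected
Step 6: +5 new -> 21 infected
Step 7: +3 new -> 24 infected
Step 8: +3 new -> 27 infected
Step 9: +2 new -> 29 infected
Step 10: +1 new -> 30 infected
Step 11: +0 new -> 30 infected

Answer: 30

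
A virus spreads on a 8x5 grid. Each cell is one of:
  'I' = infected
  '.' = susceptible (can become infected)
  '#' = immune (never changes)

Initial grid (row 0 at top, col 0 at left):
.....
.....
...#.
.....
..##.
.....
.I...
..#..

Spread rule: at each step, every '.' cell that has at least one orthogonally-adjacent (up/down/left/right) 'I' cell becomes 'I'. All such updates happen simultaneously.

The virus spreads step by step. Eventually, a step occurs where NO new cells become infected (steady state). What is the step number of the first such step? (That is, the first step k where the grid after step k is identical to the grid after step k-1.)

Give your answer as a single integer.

Answer: 10

Derivation:
Step 0 (initial): 1 infected
Step 1: +4 new -> 5 infected
Step 2: +5 new -> 10 infected
Step 3: +5 new -> 15 infected
Step 4: +5 new -> 20 infected
Step 5: +5 new -> 25 infected
Step 6: +4 new -> 29 infected
Step 7: +4 new -> 33 infected
Step 8: +2 new -> 35 infected
Step 9: +1 new -> 36 infected
Step 10: +0 new -> 36 infected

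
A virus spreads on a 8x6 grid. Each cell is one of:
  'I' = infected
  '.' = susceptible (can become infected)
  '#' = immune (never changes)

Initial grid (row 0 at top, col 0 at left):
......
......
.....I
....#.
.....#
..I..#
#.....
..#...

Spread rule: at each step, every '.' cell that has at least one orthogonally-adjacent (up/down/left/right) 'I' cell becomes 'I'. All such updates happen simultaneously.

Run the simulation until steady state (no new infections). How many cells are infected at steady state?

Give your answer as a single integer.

Answer: 43

Derivation:
Step 0 (initial): 2 infected
Step 1: +7 new -> 9 infected
Step 2: +10 new -> 19 infected
Step 3: +10 new -> 29 infected
Step 4: +7 new -> 36 infected
Step 5: +4 new -> 40 infected
Step 6: +2 new -> 42 infected
Step 7: +1 new -> 43 infected
Step 8: +0 new -> 43 infected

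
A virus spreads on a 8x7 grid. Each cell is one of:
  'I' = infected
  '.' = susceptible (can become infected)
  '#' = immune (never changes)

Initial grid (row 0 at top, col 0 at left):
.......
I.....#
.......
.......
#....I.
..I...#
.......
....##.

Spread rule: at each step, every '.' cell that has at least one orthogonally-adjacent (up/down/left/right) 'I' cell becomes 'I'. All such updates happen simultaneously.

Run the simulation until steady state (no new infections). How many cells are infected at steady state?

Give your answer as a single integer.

Answer: 51

Derivation:
Step 0 (initial): 3 infected
Step 1: +11 new -> 14 infected
Step 2: +16 new -> 30 infected
Step 3: +13 new -> 43 infected
Step 4: +6 new -> 49 infected
Step 5: +2 new -> 51 infected
Step 6: +0 new -> 51 infected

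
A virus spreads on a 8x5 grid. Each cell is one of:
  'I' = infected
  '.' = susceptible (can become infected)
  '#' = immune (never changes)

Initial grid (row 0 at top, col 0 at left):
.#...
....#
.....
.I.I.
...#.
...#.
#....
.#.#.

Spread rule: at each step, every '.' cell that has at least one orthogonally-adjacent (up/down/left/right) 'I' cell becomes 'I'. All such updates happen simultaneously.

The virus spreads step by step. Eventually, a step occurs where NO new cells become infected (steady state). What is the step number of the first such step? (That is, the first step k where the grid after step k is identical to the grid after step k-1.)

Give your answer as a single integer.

Step 0 (initial): 2 infected
Step 1: +6 new -> 8 infected
Step 2: +9 new -> 17 infected
Step 3: +7 new -> 24 infected
Step 4: +5 new -> 29 infected
Step 5: +3 new -> 32 infected
Step 6: +0 new -> 32 infected

Answer: 6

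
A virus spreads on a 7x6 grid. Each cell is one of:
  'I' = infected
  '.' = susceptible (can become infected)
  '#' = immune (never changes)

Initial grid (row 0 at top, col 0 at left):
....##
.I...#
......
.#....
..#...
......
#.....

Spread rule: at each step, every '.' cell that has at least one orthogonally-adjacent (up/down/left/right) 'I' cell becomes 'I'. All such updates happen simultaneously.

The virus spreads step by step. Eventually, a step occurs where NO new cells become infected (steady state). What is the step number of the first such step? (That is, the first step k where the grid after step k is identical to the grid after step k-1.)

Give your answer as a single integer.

Step 0 (initial): 1 infected
Step 1: +4 new -> 5 infected
Step 2: +5 new -> 10 infected
Step 3: +5 new -> 15 infected
Step 4: +3 new -> 18 infected
Step 5: +5 new -> 23 infected
Step 6: +4 new -> 27 infected
Step 7: +5 new -> 32 infected
Step 8: +3 new -> 35 infected
Step 9: +1 new -> 36 infected
Step 10: +0 new -> 36 infected

Answer: 10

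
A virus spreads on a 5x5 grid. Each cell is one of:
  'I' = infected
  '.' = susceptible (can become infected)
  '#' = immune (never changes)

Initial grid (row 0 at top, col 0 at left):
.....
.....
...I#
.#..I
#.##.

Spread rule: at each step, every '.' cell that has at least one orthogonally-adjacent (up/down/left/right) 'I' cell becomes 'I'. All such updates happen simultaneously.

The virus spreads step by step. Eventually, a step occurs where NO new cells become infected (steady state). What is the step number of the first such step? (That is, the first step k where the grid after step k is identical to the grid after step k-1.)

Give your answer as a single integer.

Answer: 6

Derivation:
Step 0 (initial): 2 infected
Step 1: +4 new -> 6 infected
Step 2: +5 new -> 11 infected
Step 3: +4 new -> 15 infected
Step 4: +3 new -> 18 infected
Step 5: +1 new -> 19 infected
Step 6: +0 new -> 19 infected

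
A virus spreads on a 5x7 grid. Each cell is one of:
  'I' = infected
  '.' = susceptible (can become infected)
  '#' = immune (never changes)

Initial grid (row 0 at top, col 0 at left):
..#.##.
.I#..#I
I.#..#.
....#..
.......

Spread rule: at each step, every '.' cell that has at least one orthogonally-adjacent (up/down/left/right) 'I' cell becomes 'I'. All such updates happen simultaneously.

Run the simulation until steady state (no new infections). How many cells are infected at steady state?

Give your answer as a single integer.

Step 0 (initial): 3 infected
Step 1: +6 new -> 9 infected
Step 2: +4 new -> 13 infected
Step 3: +4 new -> 17 infected
Step 4: +3 new -> 20 infected
Step 5: +3 new -> 23 infected
Step 6: +2 new -> 25 infected
Step 7: +2 new -> 27 infected
Step 8: +0 new -> 27 infected

Answer: 27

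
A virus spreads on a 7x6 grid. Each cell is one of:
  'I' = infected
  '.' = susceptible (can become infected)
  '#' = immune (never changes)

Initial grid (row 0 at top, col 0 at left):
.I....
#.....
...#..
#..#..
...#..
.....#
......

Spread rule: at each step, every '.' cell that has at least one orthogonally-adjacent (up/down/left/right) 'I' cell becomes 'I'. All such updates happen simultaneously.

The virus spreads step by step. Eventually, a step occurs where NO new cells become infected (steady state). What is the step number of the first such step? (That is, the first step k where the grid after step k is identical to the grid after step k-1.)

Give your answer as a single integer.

Answer: 11

Derivation:
Step 0 (initial): 1 infected
Step 1: +3 new -> 4 infected
Step 2: +3 new -> 7 infected
Step 3: +5 new -> 12 infected
Step 4: +4 new -> 16 infected
Step 5: +5 new -> 21 infected
Step 6: +5 new -> 26 infected
Step 7: +5 new -> 31 infected
Step 8: +3 new -> 34 infected
Step 9: +1 new -> 35 infected
Step 10: +1 new -> 36 infected
Step 11: +0 new -> 36 infected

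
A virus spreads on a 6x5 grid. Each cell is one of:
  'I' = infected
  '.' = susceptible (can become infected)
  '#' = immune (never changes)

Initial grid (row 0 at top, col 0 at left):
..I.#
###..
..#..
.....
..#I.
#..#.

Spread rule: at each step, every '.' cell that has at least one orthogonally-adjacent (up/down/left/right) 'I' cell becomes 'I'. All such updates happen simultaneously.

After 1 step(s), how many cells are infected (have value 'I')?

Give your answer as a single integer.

Answer: 6

Derivation:
Step 0 (initial): 2 infected
Step 1: +4 new -> 6 infected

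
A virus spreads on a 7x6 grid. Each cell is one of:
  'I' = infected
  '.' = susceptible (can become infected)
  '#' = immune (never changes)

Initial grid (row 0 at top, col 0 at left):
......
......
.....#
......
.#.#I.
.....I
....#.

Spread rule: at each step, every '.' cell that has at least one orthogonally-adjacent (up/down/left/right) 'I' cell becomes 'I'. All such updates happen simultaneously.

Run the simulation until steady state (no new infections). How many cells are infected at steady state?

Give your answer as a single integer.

Step 0 (initial): 2 infected
Step 1: +4 new -> 6 infected
Step 2: +4 new -> 10 infected
Step 3: +5 new -> 15 infected
Step 4: +8 new -> 23 infected
Step 5: +7 new -> 30 infected
Step 6: +5 new -> 35 infected
Step 7: +2 new -> 37 infected
Step 8: +1 new -> 38 infected
Step 9: +0 new -> 38 infected

Answer: 38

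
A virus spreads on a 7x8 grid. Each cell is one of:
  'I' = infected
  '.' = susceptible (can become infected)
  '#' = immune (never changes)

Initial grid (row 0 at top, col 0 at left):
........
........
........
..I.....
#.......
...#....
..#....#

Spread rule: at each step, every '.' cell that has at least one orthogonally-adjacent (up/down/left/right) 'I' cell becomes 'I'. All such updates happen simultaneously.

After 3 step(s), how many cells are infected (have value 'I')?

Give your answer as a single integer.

Answer: 21

Derivation:
Step 0 (initial): 1 infected
Step 1: +4 new -> 5 infected
Step 2: +8 new -> 13 infected
Step 3: +8 new -> 21 infected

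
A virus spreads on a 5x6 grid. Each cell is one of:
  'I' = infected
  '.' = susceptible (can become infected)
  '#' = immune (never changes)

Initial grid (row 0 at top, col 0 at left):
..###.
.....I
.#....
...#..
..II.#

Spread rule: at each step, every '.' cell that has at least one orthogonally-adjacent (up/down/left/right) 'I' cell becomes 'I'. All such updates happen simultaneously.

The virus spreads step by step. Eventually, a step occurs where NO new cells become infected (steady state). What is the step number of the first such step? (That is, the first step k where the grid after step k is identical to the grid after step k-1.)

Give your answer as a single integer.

Answer: 7

Derivation:
Step 0 (initial): 3 infected
Step 1: +6 new -> 9 infected
Step 2: +7 new -> 16 infected
Step 3: +3 new -> 19 infected
Step 4: +2 new -> 21 infected
Step 5: +2 new -> 23 infected
Step 6: +1 new -> 24 infected
Step 7: +0 new -> 24 infected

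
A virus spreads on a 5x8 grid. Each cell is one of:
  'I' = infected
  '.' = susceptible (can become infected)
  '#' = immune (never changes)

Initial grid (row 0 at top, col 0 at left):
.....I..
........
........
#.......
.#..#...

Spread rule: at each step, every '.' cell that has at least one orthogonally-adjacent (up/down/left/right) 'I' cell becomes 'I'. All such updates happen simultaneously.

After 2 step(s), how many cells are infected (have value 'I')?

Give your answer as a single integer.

Answer: 9

Derivation:
Step 0 (initial): 1 infected
Step 1: +3 new -> 4 infected
Step 2: +5 new -> 9 infected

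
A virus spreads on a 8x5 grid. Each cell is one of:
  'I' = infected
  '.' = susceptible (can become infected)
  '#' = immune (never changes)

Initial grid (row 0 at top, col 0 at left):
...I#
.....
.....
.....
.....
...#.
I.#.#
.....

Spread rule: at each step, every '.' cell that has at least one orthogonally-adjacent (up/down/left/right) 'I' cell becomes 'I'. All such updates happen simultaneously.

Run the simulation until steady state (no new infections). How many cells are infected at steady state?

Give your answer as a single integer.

Step 0 (initial): 2 infected
Step 1: +5 new -> 7 infected
Step 2: +7 new -> 14 infected
Step 3: +9 new -> 23 infected
Step 4: +9 new -> 32 infected
Step 5: +3 new -> 35 infected
Step 6: +1 new -> 36 infected
Step 7: +0 new -> 36 infected

Answer: 36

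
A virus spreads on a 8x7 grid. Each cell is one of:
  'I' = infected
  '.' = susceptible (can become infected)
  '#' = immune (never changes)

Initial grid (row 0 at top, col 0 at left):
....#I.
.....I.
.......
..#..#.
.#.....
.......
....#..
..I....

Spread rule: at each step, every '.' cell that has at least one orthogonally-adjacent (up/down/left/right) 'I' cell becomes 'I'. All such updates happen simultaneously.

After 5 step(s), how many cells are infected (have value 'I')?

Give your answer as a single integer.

Step 0 (initial): 3 infected
Step 1: +7 new -> 10 infected
Step 2: +8 new -> 18 infected
Step 3: +10 new -> 28 infected
Step 4: +11 new -> 39 infected
Step 5: +8 new -> 47 infected

Answer: 47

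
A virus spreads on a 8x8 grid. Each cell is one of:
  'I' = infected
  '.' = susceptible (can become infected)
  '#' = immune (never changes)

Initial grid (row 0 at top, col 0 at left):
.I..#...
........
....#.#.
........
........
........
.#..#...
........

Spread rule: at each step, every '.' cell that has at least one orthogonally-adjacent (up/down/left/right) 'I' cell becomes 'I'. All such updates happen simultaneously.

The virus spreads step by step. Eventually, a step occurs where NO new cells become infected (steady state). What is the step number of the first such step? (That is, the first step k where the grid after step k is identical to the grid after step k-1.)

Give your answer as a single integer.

Step 0 (initial): 1 infected
Step 1: +3 new -> 4 infected
Step 2: +4 new -> 8 infected
Step 3: +4 new -> 12 infected
Step 4: +5 new -> 17 infected
Step 5: +5 new -> 22 infected
Step 6: +7 new -> 29 infected
Step 7: +7 new -> 36 infected
Step 8: +8 new -> 44 infected
Step 9: +5 new -> 49 infected
Step 10: +4 new -> 53 infected
Step 11: +3 new -> 56 infected
Step 12: +2 new -> 58 infected
Step 13: +1 new -> 59 infected
Step 14: +0 new -> 59 infected

Answer: 14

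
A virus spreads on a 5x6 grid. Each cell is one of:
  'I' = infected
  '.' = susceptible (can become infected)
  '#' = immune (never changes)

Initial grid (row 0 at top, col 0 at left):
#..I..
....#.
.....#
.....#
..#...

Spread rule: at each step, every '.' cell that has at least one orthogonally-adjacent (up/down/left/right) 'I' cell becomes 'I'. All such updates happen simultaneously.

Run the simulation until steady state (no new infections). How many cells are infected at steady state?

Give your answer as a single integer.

Answer: 25

Derivation:
Step 0 (initial): 1 infected
Step 1: +3 new -> 4 infected
Step 2: +4 new -> 8 infected
Step 3: +5 new -> 13 infected
Step 4: +5 new -> 18 infected
Step 5: +3 new -> 21 infected
Step 6: +3 new -> 24 infected
Step 7: +1 new -> 25 infected
Step 8: +0 new -> 25 infected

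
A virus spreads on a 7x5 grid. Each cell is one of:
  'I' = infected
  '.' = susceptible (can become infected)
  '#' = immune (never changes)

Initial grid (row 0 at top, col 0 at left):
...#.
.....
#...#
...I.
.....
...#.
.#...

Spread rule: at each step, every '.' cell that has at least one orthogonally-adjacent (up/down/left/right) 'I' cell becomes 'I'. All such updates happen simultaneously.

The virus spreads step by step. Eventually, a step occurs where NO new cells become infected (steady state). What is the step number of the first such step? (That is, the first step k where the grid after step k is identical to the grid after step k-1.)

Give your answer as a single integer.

Answer: 7

Derivation:
Step 0 (initial): 1 infected
Step 1: +4 new -> 5 infected
Step 2: +5 new -> 10 infected
Step 3: +7 new -> 17 infected
Step 4: +7 new -> 24 infected
Step 5: +4 new -> 28 infected
Step 6: +2 new -> 30 infected
Step 7: +0 new -> 30 infected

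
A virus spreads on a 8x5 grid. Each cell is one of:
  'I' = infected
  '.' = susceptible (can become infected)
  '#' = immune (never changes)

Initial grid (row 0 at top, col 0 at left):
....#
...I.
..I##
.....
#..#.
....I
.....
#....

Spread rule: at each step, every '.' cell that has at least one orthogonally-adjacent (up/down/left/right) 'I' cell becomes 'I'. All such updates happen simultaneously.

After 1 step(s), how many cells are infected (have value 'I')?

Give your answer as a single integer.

Step 0 (initial): 3 infected
Step 1: +8 new -> 11 infected

Answer: 11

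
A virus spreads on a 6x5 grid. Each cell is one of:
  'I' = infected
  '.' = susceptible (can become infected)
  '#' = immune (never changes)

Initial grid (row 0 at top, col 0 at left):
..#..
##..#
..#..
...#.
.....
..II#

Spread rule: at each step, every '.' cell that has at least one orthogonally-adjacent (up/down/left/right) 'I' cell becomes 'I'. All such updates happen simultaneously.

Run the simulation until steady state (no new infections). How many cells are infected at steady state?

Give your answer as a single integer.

Answer: 21

Derivation:
Step 0 (initial): 2 infected
Step 1: +3 new -> 5 infected
Step 2: +4 new -> 9 infected
Step 3: +3 new -> 12 infected
Step 4: +3 new -> 15 infected
Step 5: +2 new -> 17 infected
Step 6: +1 new -> 18 infected
Step 7: +2 new -> 20 infected
Step 8: +1 new -> 21 infected
Step 9: +0 new -> 21 infected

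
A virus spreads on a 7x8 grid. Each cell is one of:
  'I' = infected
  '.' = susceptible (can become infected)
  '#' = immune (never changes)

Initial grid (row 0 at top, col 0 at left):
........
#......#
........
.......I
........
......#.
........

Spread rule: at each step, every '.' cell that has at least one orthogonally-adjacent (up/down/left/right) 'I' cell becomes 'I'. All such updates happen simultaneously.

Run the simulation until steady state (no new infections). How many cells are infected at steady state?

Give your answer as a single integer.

Answer: 53

Derivation:
Step 0 (initial): 1 infected
Step 1: +3 new -> 4 infected
Step 2: +4 new -> 8 infected
Step 3: +5 new -> 13 infected
Step 4: +7 new -> 20 infected
Step 5: +8 new -> 28 infected
Step 6: +7 new -> 35 infected
Step 7: +7 new -> 42 infected
Step 8: +6 new -> 48 infected
Step 9: +3 new -> 51 infected
Step 10: +2 new -> 53 infected
Step 11: +0 new -> 53 infected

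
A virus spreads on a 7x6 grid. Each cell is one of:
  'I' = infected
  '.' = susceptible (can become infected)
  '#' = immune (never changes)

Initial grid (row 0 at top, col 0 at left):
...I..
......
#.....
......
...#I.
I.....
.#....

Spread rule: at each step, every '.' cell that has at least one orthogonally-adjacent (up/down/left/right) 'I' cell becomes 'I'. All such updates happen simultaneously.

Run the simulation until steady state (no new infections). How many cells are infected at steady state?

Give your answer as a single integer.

Answer: 39

Derivation:
Step 0 (initial): 3 infected
Step 1: +9 new -> 12 infected
Step 2: +14 new -> 26 infected
Step 3: +11 new -> 37 infected
Step 4: +2 new -> 39 infected
Step 5: +0 new -> 39 infected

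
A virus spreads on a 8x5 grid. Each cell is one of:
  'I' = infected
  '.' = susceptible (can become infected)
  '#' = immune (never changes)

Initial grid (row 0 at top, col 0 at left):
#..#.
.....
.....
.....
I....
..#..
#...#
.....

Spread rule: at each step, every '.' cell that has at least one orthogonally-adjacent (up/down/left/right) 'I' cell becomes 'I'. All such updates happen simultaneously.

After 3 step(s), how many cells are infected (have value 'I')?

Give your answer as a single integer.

Step 0 (initial): 1 infected
Step 1: +3 new -> 4 infected
Step 2: +4 new -> 8 infected
Step 3: +5 new -> 13 infected

Answer: 13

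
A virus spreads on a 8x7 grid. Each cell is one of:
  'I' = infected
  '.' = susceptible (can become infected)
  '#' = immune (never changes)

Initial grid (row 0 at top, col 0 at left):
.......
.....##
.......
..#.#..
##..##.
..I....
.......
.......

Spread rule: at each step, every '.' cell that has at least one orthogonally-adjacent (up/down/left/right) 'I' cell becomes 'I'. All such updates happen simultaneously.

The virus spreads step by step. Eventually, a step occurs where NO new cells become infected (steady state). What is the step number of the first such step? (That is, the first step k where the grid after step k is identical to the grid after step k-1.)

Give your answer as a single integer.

Answer: 10

Derivation:
Step 0 (initial): 1 infected
Step 1: +4 new -> 5 infected
Step 2: +6 new -> 11 infected
Step 3: +6 new -> 17 infected
Step 4: +5 new -> 22 infected
Step 5: +6 new -> 28 infected
Step 6: +7 new -> 35 infected
Step 7: +7 new -> 42 infected
Step 8: +4 new -> 46 infected
Step 9: +2 new -> 48 infected
Step 10: +0 new -> 48 infected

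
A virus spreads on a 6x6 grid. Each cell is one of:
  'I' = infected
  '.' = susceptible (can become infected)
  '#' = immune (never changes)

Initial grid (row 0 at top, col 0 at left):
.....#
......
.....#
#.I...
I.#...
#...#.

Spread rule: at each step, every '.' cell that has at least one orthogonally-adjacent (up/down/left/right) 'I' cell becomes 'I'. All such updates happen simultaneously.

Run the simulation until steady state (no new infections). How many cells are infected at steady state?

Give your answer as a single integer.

Answer: 30

Derivation:
Step 0 (initial): 2 infected
Step 1: +4 new -> 6 infected
Step 2: +6 new -> 12 infected
Step 3: +9 new -> 21 infected
Step 4: +5 new -> 26 infected
Step 5: +4 new -> 30 infected
Step 6: +0 new -> 30 infected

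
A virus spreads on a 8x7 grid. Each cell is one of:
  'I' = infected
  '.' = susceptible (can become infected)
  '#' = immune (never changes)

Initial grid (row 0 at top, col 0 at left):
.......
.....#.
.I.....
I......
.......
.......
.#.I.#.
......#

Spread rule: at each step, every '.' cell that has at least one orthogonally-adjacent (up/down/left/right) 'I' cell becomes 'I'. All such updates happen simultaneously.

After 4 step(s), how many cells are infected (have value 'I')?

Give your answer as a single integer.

Answer: 43

Derivation:
Step 0 (initial): 3 infected
Step 1: +9 new -> 12 infected
Step 2: +12 new -> 24 infected
Step 3: +12 new -> 36 infected
Step 4: +7 new -> 43 infected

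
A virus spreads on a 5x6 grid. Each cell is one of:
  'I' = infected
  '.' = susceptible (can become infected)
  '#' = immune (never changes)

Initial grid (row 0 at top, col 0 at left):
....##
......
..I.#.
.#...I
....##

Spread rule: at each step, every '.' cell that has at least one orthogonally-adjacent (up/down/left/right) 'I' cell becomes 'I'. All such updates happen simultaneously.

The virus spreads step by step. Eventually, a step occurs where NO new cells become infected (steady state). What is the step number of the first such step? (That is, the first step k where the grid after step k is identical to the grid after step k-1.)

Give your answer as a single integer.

Step 0 (initial): 2 infected
Step 1: +6 new -> 8 infected
Step 2: +7 new -> 15 infected
Step 3: +7 new -> 22 infected
Step 4: +2 new -> 24 infected
Step 5: +0 new -> 24 infected

Answer: 5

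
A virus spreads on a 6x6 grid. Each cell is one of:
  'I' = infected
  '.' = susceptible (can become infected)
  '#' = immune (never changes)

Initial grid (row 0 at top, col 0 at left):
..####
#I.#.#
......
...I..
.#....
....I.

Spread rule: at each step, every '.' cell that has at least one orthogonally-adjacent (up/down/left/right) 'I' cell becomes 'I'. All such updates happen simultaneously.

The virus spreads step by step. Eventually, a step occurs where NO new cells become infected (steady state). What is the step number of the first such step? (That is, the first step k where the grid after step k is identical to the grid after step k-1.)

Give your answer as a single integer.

Answer: 5

Derivation:
Step 0 (initial): 3 infected
Step 1: +10 new -> 13 infected
Step 2: +9 new -> 22 infected
Step 3: +4 new -> 26 infected
Step 4: +2 new -> 28 infected
Step 5: +0 new -> 28 infected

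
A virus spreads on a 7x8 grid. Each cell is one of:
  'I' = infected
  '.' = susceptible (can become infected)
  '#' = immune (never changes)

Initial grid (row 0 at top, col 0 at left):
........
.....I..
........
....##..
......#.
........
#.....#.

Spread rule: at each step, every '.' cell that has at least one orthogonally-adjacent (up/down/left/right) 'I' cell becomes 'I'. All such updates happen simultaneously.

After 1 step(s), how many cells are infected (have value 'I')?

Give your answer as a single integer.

Answer: 5

Derivation:
Step 0 (initial): 1 infected
Step 1: +4 new -> 5 infected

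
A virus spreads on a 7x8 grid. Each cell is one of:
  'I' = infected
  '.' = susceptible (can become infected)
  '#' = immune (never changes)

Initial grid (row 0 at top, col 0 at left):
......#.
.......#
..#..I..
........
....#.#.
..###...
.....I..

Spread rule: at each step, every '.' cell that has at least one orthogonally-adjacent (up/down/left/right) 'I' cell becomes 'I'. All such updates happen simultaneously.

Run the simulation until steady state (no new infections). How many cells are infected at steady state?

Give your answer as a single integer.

Step 0 (initial): 2 infected
Step 1: +7 new -> 9 infected
Step 2: +11 new -> 20 infected
Step 3: +6 new -> 26 infected
Step 4: +6 new -> 32 infected
Step 5: +6 new -> 38 infected
Step 6: +6 new -> 44 infected
Step 7: +3 new -> 47 infected
Step 8: +0 new -> 47 infected

Answer: 47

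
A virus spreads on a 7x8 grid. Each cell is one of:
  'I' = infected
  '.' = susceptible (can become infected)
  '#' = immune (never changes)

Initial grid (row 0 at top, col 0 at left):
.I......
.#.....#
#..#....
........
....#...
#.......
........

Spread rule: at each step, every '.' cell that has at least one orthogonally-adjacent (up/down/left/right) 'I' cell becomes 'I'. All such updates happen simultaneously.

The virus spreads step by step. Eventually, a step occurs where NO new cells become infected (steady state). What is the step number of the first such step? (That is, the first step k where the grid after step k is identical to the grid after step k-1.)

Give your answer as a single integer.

Answer: 13

Derivation:
Step 0 (initial): 1 infected
Step 1: +2 new -> 3 infected
Step 2: +3 new -> 6 infected
Step 3: +3 new -> 9 infected
Step 4: +4 new -> 13 infected
Step 5: +6 new -> 19 infected
Step 6: +8 new -> 27 infected
Step 7: +6 new -> 33 infected
Step 8: +6 new -> 39 infected
Step 9: +5 new -> 44 infected
Step 10: +3 new -> 47 infected
Step 11: +2 new -> 49 infected
Step 12: +1 new -> 50 infected
Step 13: +0 new -> 50 infected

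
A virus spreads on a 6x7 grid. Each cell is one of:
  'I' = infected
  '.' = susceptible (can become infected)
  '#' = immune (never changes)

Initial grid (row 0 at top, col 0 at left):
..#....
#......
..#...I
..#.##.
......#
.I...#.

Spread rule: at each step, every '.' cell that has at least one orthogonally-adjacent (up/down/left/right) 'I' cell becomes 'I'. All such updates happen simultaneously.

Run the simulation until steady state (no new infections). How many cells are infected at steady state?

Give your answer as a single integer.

Answer: 33

Derivation:
Step 0 (initial): 2 infected
Step 1: +6 new -> 8 infected
Step 2: +7 new -> 15 infected
Step 3: +7 new -> 22 infected
Step 4: +6 new -> 28 infected
Step 5: +4 new -> 32 infected
Step 6: +1 new -> 33 infected
Step 7: +0 new -> 33 infected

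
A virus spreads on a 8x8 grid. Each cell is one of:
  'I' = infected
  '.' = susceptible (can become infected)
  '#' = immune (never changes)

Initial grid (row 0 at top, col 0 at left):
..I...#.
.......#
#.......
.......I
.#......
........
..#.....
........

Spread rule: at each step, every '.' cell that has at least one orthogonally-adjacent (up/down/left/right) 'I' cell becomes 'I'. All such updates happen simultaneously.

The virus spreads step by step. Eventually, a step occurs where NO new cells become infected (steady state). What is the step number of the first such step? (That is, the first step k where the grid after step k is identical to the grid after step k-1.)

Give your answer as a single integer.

Step 0 (initial): 2 infected
Step 1: +6 new -> 8 infected
Step 2: +9 new -> 17 infected
Step 3: +12 new -> 29 infected
Step 4: +9 new -> 38 infected
Step 5: +6 new -> 44 infected
Step 6: +5 new -> 49 infected
Step 7: +4 new -> 53 infected
Step 8: +3 new -> 56 infected
Step 9: +2 new -> 58 infected
Step 10: +0 new -> 58 infected

Answer: 10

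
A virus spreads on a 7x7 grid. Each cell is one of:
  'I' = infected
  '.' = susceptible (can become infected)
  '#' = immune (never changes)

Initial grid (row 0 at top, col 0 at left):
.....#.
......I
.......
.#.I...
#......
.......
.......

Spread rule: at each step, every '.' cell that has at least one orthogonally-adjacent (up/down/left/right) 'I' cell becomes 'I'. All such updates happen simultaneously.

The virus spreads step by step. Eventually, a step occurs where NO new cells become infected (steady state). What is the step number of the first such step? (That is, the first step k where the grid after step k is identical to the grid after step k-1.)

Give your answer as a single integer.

Answer: 7

Derivation:
Step 0 (initial): 2 infected
Step 1: +7 new -> 9 infected
Step 2: +10 new -> 19 infected
Step 3: +10 new -> 29 infected
Step 4: +8 new -> 37 infected
Step 5: +7 new -> 44 infected
Step 6: +2 new -> 46 infected
Step 7: +0 new -> 46 infected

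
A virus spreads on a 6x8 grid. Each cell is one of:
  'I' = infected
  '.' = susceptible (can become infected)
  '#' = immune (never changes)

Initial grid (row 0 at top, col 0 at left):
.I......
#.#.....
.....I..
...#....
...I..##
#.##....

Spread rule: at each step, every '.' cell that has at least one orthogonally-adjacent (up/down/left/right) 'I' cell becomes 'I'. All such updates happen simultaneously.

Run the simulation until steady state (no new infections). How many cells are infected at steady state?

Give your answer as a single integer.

Answer: 40

Derivation:
Step 0 (initial): 3 infected
Step 1: +9 new -> 12 infected
Step 2: +13 new -> 25 infected
Step 3: +11 new -> 36 infected
Step 4: +3 new -> 39 infected
Step 5: +1 new -> 40 infected
Step 6: +0 new -> 40 infected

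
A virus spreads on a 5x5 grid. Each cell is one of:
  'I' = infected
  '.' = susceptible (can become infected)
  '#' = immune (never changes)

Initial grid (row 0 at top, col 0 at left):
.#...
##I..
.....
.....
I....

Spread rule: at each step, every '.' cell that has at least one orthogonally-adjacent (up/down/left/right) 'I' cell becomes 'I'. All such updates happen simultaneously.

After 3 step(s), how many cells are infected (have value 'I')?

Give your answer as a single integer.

Step 0 (initial): 2 infected
Step 1: +5 new -> 7 infected
Step 2: +8 new -> 15 infected
Step 3: +4 new -> 19 infected

Answer: 19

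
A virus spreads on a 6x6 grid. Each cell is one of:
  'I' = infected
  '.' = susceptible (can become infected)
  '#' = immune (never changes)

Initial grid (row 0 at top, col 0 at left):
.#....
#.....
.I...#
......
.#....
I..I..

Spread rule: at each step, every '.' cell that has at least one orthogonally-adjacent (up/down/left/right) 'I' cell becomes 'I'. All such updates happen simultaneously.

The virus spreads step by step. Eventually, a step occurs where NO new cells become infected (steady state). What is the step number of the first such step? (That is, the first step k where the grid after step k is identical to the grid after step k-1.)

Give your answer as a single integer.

Answer: 7

Derivation:
Step 0 (initial): 3 infected
Step 1: +9 new -> 12 infected
Step 2: +8 new -> 20 infected
Step 3: +5 new -> 25 infected
Step 4: +3 new -> 28 infected
Step 5: +2 new -> 30 infected
Step 6: +1 new -> 31 infected
Step 7: +0 new -> 31 infected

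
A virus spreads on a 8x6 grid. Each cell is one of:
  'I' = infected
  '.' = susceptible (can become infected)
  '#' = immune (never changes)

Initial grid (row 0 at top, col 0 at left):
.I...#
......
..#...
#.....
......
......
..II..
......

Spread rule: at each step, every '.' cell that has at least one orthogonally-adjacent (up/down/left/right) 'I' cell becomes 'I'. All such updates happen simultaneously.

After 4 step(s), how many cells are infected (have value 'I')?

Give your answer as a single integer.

Step 0 (initial): 3 infected
Step 1: +9 new -> 12 infected
Step 2: +12 new -> 24 infected
Step 3: +12 new -> 36 infected
Step 4: +5 new -> 41 infected

Answer: 41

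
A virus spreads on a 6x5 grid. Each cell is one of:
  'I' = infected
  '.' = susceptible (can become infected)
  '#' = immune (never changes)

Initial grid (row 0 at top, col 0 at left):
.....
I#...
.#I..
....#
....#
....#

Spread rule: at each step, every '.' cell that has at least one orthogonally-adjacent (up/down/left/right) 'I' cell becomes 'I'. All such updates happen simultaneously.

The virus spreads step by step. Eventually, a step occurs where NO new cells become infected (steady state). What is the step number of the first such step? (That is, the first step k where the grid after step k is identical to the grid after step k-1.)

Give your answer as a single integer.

Step 0 (initial): 2 infected
Step 1: +5 new -> 7 infected
Step 2: +8 new -> 15 infected
Step 3: +6 new -> 21 infected
Step 4: +4 new -> 25 infected
Step 5: +0 new -> 25 infected

Answer: 5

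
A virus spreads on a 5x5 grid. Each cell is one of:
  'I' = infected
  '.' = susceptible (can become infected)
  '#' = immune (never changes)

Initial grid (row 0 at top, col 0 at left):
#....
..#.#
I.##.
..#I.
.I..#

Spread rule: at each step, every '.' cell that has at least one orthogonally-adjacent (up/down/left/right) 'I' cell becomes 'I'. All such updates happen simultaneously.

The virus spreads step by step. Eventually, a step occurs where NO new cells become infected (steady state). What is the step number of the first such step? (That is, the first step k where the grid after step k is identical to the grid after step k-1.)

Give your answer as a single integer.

Step 0 (initial): 3 infected
Step 1: +8 new -> 11 infected
Step 2: +2 new -> 13 infected
Step 3: +1 new -> 14 infected
Step 4: +1 new -> 15 infected
Step 5: +1 new -> 16 infected
Step 6: +2 new -> 18 infected
Step 7: +0 new -> 18 infected

Answer: 7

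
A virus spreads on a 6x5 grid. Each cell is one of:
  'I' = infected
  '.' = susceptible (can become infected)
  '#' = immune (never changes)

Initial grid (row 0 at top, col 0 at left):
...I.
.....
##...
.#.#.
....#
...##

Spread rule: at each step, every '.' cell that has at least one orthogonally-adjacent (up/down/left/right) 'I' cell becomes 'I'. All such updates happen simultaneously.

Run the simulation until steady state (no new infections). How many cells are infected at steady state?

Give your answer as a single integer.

Answer: 23

Derivation:
Step 0 (initial): 1 infected
Step 1: +3 new -> 4 infected
Step 2: +4 new -> 8 infected
Step 3: +4 new -> 12 infected
Step 4: +3 new -> 15 infected
Step 5: +1 new -> 16 infected
Step 6: +3 new -> 19 infected
Step 7: +2 new -> 21 infected
Step 8: +2 new -> 23 infected
Step 9: +0 new -> 23 infected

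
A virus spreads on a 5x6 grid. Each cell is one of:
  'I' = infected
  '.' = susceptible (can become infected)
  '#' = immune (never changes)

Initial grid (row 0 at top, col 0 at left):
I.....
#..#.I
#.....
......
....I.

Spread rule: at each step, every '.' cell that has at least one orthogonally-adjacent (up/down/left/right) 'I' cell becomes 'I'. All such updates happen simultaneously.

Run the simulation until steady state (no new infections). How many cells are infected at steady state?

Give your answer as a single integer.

Answer: 27

Derivation:
Step 0 (initial): 3 infected
Step 1: +7 new -> 10 infected
Step 2: +7 new -> 17 infected
Step 3: +6 new -> 23 infected
Step 4: +3 new -> 26 infected
Step 5: +1 new -> 27 infected
Step 6: +0 new -> 27 infected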